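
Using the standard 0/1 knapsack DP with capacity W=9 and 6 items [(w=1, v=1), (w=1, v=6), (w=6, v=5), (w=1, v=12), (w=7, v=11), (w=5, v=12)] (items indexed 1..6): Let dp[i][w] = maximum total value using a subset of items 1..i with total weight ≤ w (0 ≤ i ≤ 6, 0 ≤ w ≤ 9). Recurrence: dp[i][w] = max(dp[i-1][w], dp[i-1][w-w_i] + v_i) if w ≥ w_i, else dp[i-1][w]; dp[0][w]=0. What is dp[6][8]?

31

i\w   0   1   2   3   4   5   6   7   8   9
  0   0   0   0   0   0   0   0   0   0   0
  1   0   1   1   1   1   1   1   1   1   1
  2   0   6   7   7   7   7   7   7   7   7
  3   0   6   7   7   7   7   7  11  12  12
  4   0  12  18  19  19  19  19  19  23  24
  5   0  12  18  19  19  19  19  19  23  29
  6   0  12  18  19  19  19  24  30  31  31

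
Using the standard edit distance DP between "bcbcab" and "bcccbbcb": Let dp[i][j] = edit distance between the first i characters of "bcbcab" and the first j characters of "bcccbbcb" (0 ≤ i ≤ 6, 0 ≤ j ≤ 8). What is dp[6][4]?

3

   ''  b  c  c  c  b  b  c  b
''  0  1  2  3  4  5  6  7  8
 b  1  0  1  2  3  4  5  6  7
 c  2  1  0  1  2  3  4  5  6
 b  3  2  1  1  2  2  3  4  5
 c  4  3  2  1  1  2  3  3  4
 a  5  4  3  2  2  2  3  4  4
 b  6  5  4  3  3  2  2  3  4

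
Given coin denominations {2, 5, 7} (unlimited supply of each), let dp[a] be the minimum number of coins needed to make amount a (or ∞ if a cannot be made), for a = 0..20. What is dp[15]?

3

 a  0  1  2  3  4  5  6  7  8  9 10 11 12 13 14 15 16 17 18 19 20
dp  0  -  1  -  2  1  3  1  4  2  2  3  2  4  2  3  3  3  4  3  4
(- denotes ∞ / unreachable)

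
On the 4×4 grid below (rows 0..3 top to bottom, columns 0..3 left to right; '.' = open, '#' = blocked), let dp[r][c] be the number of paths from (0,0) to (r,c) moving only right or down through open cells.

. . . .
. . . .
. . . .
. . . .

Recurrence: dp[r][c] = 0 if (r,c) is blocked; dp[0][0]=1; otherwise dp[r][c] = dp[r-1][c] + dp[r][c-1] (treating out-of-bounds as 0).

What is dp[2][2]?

6

r\c   0   1   2   3
  0   1   1   1   1
  1   1   2   3   4
  2   1   3   6  10
  3   1   4  10  20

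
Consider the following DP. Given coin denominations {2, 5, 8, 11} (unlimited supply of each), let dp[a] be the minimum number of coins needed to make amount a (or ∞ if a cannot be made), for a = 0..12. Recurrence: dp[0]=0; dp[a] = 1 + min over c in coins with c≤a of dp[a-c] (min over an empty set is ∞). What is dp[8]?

 a  0  1  2  3  4  5  6  7  8  9 10 11 12
dp  0  -  1  -  2  1  3  2  1  3  2  1  3
(- denotes ∞ / unreachable)

1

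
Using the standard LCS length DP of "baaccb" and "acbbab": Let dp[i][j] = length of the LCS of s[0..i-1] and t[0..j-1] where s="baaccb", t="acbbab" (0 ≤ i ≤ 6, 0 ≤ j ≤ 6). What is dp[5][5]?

2

   ''  a  c  b  b  a  b
''  0  0  0  0  0  0  0
 b  0  0  0  1  1  1  1
 a  0  1  1  1  1  2  2
 a  0  1  1  1  1  2  2
 c  0  1  2  2  2  2  2
 c  0  1  2  2  2  2  2
 b  0  1  2  3  3  3  3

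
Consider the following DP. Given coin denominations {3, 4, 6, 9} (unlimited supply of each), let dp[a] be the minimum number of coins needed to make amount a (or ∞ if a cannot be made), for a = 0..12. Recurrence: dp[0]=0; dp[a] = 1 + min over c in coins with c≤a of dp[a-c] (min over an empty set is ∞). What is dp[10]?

 a  0  1  2  3  4  5  6  7  8  9 10 11 12
dp  0  -  -  1  1  -  1  2  2  1  2  3  2
(- denotes ∞ / unreachable)

2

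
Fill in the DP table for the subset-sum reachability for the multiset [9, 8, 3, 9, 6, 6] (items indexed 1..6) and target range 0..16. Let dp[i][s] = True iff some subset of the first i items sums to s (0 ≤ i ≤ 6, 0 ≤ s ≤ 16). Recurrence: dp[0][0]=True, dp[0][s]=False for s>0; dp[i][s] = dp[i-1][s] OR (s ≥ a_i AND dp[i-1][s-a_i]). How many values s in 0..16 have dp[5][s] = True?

9

i\s   0   1   2   3   4   5   6   7   8   9  10  11  12  13  14  15  16
  0   T   F   F   F   F   F   F   F   F   F   F   F   F   F   F   F   F
  1   T   F   F   F   F   F   F   F   F   T   F   F   F   F   F   F   F
  2   T   F   F   F   F   F   F   F   T   T   F   F   F   F   F   F   F
  3   T   F   F   T   F   F   F   F   T   T   F   T   T   F   F   F   F
  4   T   F   F   T   F   F   F   F   T   T   F   T   T   F   F   F   F
  5   T   F   F   T   F   F   T   F   T   T   F   T   T   F   T   T   F
  6   T   F   F   T   F   F   T   F   T   T   F   T   T   F   T   T   F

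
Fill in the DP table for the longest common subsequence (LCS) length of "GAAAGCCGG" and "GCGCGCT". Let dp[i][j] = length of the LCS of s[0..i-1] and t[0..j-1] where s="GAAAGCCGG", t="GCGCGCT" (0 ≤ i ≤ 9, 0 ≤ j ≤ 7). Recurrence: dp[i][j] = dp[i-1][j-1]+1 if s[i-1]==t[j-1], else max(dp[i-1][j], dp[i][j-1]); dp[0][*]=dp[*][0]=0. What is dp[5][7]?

2

   ''  G  C  G  C  G  C  T
''  0  0  0  0  0  0  0  0
 G  0  1  1  1  1  1  1  1
 A  0  1  1  1  1  1  1  1
 A  0  1  1  1  1  1  1  1
 A  0  1  1  1  1  1  1  1
 G  0  1  1  2  2  2  2  2
 C  0  1  2  2  3  3  3  3
 C  0  1  2  2  3  3  4  4
 G  0  1  2  3  3  4  4  4
 G  0  1  2  3  3  4  4  4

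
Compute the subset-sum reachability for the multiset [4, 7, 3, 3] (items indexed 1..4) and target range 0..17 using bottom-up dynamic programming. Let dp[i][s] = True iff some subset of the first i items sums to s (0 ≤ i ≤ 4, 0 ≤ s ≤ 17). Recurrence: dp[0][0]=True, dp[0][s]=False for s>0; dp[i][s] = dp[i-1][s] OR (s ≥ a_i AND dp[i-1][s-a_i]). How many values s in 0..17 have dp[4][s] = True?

10

i\s   0   1   2   3   4   5   6   7   8   9  10  11  12  13  14  15  16  17
  0   T   F   F   F   F   F   F   F   F   F   F   F   F   F   F   F   F   F
  1   T   F   F   F   T   F   F   F   F   F   F   F   F   F   F   F   F   F
  2   T   F   F   F   T   F   F   T   F   F   F   T   F   F   F   F   F   F
  3   T   F   F   T   T   F   F   T   F   F   T   T   F   F   T   F   F   F
  4   T   F   F   T   T   F   T   T   F   F   T   T   F   T   T   F   F   T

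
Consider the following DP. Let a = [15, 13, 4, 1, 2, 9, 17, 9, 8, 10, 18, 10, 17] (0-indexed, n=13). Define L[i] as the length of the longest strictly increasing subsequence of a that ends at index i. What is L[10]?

   i    0    1    2    3    4    5    6    7    8    9   10   11   12
a[i]   15   13    4    1    2    9   17    9    8   10   18   10   17
L[i]    1    1    1    1    2    3    4    3    3    4    5    4    5

5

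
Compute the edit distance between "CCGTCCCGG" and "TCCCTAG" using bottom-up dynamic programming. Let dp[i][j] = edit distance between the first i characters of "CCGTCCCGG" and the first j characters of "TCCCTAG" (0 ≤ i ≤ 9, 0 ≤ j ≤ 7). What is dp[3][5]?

   ''  T  C  C  C  T  A  G
''  0  1  2  3  4  5  6  7
 C  1  1  1  2  3  4  5  6
 C  2  2  1  1  2  3  4  5
 G  3  3  2  2  2  3  4  4
 T  4  3  3  3  3  2  3  4
 C  5  4  3  3  3  3  3  4
 C  6  5  4  3  3  4  4  4
 C  7  6  5  4  3  4  5  5
 G  8  7  6  5  4  4  5  5
 G  9  8  7  6  5  5  5  5

3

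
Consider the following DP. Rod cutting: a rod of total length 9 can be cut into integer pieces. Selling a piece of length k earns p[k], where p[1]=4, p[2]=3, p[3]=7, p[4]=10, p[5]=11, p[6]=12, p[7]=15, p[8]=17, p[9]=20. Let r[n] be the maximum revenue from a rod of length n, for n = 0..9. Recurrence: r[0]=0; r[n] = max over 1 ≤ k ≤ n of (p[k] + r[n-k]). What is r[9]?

36

   n    0    1    2    3    4    5    6    7    8    9
r[n]    0    4    8   12   16   20   24   28   32   36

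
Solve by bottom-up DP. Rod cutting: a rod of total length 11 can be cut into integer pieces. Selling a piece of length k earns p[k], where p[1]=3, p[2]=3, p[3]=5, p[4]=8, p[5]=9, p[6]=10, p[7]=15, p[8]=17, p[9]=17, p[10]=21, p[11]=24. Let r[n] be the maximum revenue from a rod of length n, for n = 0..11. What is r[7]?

21

   n    0    1    2    3    4    5    6    7    8    9   10   11
r[n]    0    3    6    9   12   15   18   21   24   27   30   33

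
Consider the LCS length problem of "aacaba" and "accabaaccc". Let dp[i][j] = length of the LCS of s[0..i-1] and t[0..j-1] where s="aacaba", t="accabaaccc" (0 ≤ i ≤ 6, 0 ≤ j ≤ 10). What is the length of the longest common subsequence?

   ''  a  c  c  a  b  a  a  c  c  c
''  0  0  0  0  0  0  0  0  0  0  0
 a  0  1  1  1  1  1  1  1  1  1  1
 a  0  1  1  1  2  2  2  2  2  2  2
 c  0  1  2  2  2  2  2  2  3  3  3
 a  0  1  2  2  3  3  3  3  3  3  3
 b  0  1  2  2  3  4  4  4  4  4  4
 a  0  1  2  2  3  4  5  5  5  5  5

5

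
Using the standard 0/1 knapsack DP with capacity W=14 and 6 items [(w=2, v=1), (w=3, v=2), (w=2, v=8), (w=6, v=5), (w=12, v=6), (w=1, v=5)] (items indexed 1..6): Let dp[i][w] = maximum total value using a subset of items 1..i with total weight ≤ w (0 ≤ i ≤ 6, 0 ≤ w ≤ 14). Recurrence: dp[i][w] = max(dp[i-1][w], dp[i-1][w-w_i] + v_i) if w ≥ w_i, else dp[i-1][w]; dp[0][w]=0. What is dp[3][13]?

11

i\w   0   1   2   3   4   5   6   7   8   9  10  11  12  13  14
  0   0   0   0   0   0   0   0   0   0   0   0   0   0   0   0
  1   0   0   1   1   1   1   1   1   1   1   1   1   1   1   1
  2   0   0   1   2   2   3   3   3   3   3   3   3   3   3   3
  3   0   0   8   8   9  10  10  11  11  11  11  11  11  11  11
  4   0   0   8   8   9  10  10  11  13  13  14  15  15  16  16
  5   0   0   8   8   9  10  10  11  13  13  14  15  15  16  16
  6   0   5   8  13  13  14  15  15  16  18  18  19  20  20  21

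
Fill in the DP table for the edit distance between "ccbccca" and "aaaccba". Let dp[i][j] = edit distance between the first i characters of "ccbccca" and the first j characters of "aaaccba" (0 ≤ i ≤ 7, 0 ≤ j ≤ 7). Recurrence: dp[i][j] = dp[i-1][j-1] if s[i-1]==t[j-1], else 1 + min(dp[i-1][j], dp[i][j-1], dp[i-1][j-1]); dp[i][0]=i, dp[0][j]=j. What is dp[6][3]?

   ''  a  a  a  c  c  b  a
''  0  1  2  3  4  5  6  7
 c  1  1  2  3  3  4  5  6
 c  2  2  2  3  3  3  4  5
 b  3  3  3  3  4  4  3  4
 c  4  4  4  4  3  4  4  4
 c  5  5  5  5  4  3  4  5
 c  6  6  6  6  5  4  4  5
 a  7  6  6  6  6  5  5  4

6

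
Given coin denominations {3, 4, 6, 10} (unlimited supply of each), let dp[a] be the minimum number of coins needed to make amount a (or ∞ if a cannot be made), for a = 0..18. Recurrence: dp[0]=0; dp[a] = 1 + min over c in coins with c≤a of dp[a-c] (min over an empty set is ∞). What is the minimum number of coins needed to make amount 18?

3

 a  0  1  2  3  4  5  6  7  8  9 10 11 12 13 14 15 16 17 18
dp  0  -  -  1  1  -  1  2  2  2  1  3  2  2  2  3  2  3  3
(- denotes ∞ / unreachable)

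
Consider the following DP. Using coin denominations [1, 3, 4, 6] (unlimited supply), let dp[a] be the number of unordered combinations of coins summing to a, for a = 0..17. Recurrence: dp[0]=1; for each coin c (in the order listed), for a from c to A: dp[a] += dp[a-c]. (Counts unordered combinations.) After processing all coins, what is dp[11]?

12

after  coin     0     1     2     3     4     5     6     7     8     9    10    11    12    13    14    15    16    17
          1     1     1     1     1     1     1     1     1     1     1     1     1     1     1     1     1     1     1
          3     1     1     1     2     2     2     3     3     3     4     4     4     5     5     5     6     6     6
          4     1     1     1     2     3     3     4     5     6     7     8     9    11    12    13    15    17    18
          6     1     1     1     2     3     3     5     6     7     9    11    12    16    18    20    24    28    30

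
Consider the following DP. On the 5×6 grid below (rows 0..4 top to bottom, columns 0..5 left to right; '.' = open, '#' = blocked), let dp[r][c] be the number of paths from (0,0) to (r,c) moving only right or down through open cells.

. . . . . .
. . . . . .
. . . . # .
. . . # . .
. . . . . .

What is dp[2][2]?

r\c   0   1   2   3   4   5
  0   1   1   1   1   1   1
  1   1   2   3   4   5   6
  2   1   3   6  10   0   6
  3   1   4  10   0   0   6
  4   1   5  15  15  15  21

6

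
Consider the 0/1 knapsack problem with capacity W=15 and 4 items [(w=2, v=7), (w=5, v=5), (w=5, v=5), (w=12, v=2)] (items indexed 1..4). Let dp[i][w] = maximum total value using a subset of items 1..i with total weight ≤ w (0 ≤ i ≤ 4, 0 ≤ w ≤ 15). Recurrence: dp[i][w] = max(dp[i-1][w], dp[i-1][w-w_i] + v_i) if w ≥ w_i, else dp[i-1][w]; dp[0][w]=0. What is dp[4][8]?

i\w   0   1   2   3   4   5   6   7   8   9  10  11  12  13  14  15
  0   0   0   0   0   0   0   0   0   0   0   0   0   0   0   0   0
  1   0   0   7   7   7   7   7   7   7   7   7   7   7   7   7   7
  2   0   0   7   7   7   7   7  12  12  12  12  12  12  12  12  12
  3   0   0   7   7   7   7   7  12  12  12  12  12  17  17  17  17
  4   0   0   7   7   7   7   7  12  12  12  12  12  17  17  17  17

12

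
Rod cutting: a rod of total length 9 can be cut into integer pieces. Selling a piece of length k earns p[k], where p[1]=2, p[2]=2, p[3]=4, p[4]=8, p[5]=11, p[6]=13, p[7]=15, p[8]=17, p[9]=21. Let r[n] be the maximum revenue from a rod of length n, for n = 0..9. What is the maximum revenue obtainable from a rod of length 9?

21

   n    0    1    2    3    4    5    6    7    8    9
r[n]    0    2    4    6    8   11   13   15   17   21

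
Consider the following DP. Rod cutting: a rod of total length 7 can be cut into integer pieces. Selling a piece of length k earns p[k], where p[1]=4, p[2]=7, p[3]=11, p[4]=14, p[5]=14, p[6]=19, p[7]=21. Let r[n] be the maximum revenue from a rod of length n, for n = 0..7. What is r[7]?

   n    0    1    2    3    4    5    6    7
r[n]    0    4    8   12   16   20   24   28

28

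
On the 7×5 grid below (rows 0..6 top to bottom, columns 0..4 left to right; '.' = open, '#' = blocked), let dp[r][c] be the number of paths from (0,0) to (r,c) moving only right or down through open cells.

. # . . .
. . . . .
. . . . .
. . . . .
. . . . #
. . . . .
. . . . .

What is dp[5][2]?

r\c   0   1   2   3   4
  0   1   0   0   0   0
  1   1   1   1   1   1
  2   1   2   3   4   5
  3   1   3   6  10  15
  4   1   4  10  20   0
  5   1   5  15  35  35
  6   1   6  21  56  91

15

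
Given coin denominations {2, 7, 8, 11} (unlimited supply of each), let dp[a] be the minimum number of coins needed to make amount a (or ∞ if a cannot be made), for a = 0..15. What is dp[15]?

2

 a  0  1  2  3  4  5  6  7  8  9 10 11 12 13 14 15
dp  0  -  1  -  2  -  3  1  1  2  2  1  3  2  2  2
(- denotes ∞ / unreachable)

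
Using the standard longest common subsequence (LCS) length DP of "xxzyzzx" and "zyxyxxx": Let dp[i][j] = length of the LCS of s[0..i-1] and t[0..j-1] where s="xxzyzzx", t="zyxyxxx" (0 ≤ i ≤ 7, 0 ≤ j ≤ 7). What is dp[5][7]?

2

   ''  z  y  x  y  x  x  x
''  0  0  0  0  0  0  0  0
 x  0  0  0  1  1  1  1  1
 x  0  0  0  1  1  2  2  2
 z  0  1  1  1  1  2  2  2
 y  0  1  2  2  2  2  2  2
 z  0  1  2  2  2  2  2  2
 z  0  1  2  2  2  2  2  2
 x  0  1  2  3  3  3  3  3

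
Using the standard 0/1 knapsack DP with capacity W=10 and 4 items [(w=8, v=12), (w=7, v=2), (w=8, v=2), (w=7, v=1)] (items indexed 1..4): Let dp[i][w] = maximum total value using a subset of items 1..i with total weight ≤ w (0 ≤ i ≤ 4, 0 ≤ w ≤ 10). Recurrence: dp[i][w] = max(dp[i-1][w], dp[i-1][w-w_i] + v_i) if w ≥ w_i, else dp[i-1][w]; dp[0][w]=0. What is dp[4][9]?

i\w   0   1   2   3   4   5   6   7   8   9  10
  0   0   0   0   0   0   0   0   0   0   0   0
  1   0   0   0   0   0   0   0   0  12  12  12
  2   0   0   0   0   0   0   0   2  12  12  12
  3   0   0   0   0   0   0   0   2  12  12  12
  4   0   0   0   0   0   0   0   2  12  12  12

12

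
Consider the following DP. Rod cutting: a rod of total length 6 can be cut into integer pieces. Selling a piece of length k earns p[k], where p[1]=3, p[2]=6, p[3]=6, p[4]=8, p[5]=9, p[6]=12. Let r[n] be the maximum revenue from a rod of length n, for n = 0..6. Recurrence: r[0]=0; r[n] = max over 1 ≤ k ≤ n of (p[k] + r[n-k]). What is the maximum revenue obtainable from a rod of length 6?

   n    0    1    2    3    4    5    6
r[n]    0    3    6    9   12   15   18

18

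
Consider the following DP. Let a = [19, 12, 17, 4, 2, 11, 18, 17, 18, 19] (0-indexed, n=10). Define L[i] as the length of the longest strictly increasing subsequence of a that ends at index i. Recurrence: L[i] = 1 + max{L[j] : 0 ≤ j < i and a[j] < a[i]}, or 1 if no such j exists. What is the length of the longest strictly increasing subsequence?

5

   i    0    1    2    3    4    5    6    7    8    9
a[i]   19   12   17    4    2   11   18   17   18   19
L[i]    1    1    2    1    1    2    3    3    4    5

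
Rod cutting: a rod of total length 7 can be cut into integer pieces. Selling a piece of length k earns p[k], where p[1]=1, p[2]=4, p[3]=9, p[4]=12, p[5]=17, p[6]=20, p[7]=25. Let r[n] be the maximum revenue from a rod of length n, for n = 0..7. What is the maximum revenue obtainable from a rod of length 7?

25

   n    0    1    2    3    4    5    6    7
r[n]    0    1    4    9   12   17   20   25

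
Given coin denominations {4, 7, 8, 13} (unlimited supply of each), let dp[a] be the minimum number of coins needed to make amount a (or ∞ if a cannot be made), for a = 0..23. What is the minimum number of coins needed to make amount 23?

3

 a  0  1  2  3  4  5  6  7  8  9 10 11 12 13 14 15 16 17 18 19 20 21 22 23
dp  0  -  -  -  1  -  -  1  1  -  -  2  2  1  2  2  2  2  3  3  2  2  3  3
(- denotes ∞ / unreachable)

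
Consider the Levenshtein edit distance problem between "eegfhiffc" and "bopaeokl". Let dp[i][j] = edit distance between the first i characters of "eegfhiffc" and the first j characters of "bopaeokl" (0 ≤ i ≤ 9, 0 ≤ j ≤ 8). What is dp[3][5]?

   ''  b  o  p  a  e  o  k  l
''  0  1  2  3  4  5  6  7  8
 e  1  1  2  3  4  4  5  6  7
 e  2  2  2  3  4  4  5  6  7
 g  3  3  3  3  4  5  5  6  7
 f  4  4  4  4  4  5  6  6  7
 h  5  5  5  5  5  5  6  7  7
 i  6  6  6  6  6  6  6  7  8
 f  7  7  7  7  7  7  7  7  8
 f  8  8  8  8  8  8  8  8  8
 c  9  9  9  9  9  9  9  9  9

5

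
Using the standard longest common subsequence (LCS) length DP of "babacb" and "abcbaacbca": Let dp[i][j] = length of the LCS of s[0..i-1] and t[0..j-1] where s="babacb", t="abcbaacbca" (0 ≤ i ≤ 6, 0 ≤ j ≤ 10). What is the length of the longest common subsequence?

   ''  a  b  c  b  a  a  c  b  c  a
''  0  0  0  0  0  0  0  0  0  0  0
 b  0  0  1  1  1  1  1  1  1  1  1
 a  0  1  1  1  1  2  2  2  2  2  2
 b  0  1  2  2  2  2  2  2  3  3  3
 a  0  1  2  2  2  3  3  3  3  3  4
 c  0  1  2  3  3  3  3  4  4  4  4
 b  0  1  2  3  4  4  4  4  5  5  5

5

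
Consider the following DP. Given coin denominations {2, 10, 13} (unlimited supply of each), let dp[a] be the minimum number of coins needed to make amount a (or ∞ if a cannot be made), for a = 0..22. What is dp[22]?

3

 a  0  1  2  3  4  5  6  7  8  9 10 11 12 13 14 15 16 17 18 19 20 21 22
dp  0  -  1  -  2  -  3  -  4  -  1  -  2  1  3  2  4  3  5  4  2  5  3
(- denotes ∞ / unreachable)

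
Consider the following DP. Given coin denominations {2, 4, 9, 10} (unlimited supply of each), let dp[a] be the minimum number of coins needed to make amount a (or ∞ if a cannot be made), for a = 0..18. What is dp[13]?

 a  0  1  2  3  4  5  6  7  8  9 10 11 12 13 14 15 16 17 18
dp  0  -  1  -  1  -  2  -  2  1  1  2  2  2  2  3  3  3  2
(- denotes ∞ / unreachable)

2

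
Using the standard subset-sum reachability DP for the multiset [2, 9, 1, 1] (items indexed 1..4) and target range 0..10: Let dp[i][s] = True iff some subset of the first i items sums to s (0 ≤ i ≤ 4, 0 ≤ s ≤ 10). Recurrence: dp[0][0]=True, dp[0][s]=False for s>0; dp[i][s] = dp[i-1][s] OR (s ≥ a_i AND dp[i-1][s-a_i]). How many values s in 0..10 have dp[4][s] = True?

i\s   0   1   2   3   4   5   6   7   8   9  10
  0   T   F   F   F   F   F   F   F   F   F   F
  1   T   F   T   F   F   F   F   F   F   F   F
  2   T   F   T   F   F   F   F   F   F   T   F
  3   T   T   T   T   F   F   F   F   F   T   T
  4   T   T   T   T   T   F   F   F   F   T   T

7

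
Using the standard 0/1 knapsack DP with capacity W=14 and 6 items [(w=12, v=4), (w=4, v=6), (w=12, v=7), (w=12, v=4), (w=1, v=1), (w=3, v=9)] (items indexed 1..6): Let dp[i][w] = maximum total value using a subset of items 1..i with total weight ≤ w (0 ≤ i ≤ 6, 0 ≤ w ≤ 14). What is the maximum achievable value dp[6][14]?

16

i\w   0   1   2   3   4   5   6   7   8   9  10  11  12  13  14
  0   0   0   0   0   0   0   0   0   0   0   0   0   0   0   0
  1   0   0   0   0   0   0   0   0   0   0   0   0   4   4   4
  2   0   0   0   0   6   6   6   6   6   6   6   6   6   6   6
  3   0   0   0   0   6   6   6   6   6   6   6   6   7   7   7
  4   0   0   0   0   6   6   6   6   6   6   6   6   7   7   7
  5   0   1   1   1   6   7   7   7   7   7   7   7   7   8   8
  6   0   1   1   9  10  10  10  15  16  16  16  16  16  16  16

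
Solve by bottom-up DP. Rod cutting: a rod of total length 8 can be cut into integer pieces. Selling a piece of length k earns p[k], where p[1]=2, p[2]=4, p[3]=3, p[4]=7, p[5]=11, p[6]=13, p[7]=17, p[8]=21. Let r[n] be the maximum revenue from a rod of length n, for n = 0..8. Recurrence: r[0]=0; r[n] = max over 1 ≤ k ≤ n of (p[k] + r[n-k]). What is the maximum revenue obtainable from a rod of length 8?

   n    0    1    2    3    4    5    6    7    8
r[n]    0    2    4    6    8   11   13   17   21

21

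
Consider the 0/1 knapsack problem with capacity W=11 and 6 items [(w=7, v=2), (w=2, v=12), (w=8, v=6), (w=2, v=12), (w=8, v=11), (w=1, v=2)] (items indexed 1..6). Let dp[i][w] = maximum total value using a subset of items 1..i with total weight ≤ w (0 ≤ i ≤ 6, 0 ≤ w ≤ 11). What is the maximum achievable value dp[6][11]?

26

i\w   0   1   2   3   4   5   6   7   8   9  10  11
  0   0   0   0   0   0   0   0   0   0   0   0   0
  1   0   0   0   0   0   0   0   2   2   2   2   2
  2   0   0  12  12  12  12  12  12  12  14  14  14
  3   0   0  12  12  12  12  12  12  12  14  18  18
  4   0   0  12  12  24  24  24  24  24  24  24  26
  5   0   0  12  12  24  24  24  24  24  24  24  26
  6   0   2  12  14  24  26  26  26  26  26  26  26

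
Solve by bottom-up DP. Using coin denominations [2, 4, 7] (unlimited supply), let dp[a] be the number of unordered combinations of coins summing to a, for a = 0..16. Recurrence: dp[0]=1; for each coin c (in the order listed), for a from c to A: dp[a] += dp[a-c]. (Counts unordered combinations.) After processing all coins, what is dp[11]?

after  coin     0     1     2     3     4     5     6     7     8     9    10    11    12    13    14    15    16
          2     1     0     1     0     1     0     1     0     1     0     1     0     1     0     1     0     1
          4     1     0     1     0     2     0     2     0     3     0     3     0     4     0     4     0     5
          7     1     0     1     0     2     0     2     1     3     1     3     2     4     2     5     3     6

2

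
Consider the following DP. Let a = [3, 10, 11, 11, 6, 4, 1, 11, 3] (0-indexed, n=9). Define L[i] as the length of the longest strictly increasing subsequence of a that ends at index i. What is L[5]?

   i    0    1    2    3    4    5    6    7    8
a[i]    3   10   11   11    6    4    1   11    3
L[i]    1    2    3    3    2    2    1    3    2

2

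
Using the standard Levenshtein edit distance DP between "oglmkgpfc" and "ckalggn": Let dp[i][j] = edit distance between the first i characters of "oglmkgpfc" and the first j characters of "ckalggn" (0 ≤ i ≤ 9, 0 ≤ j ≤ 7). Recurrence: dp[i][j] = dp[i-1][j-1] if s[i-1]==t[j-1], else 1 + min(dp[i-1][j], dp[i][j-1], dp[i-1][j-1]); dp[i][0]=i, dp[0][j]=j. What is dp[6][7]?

   ''  c  k  a  l  g  g  n
''  0  1  2  3  4  5  6  7
 o  1  1  2  3  4  5  6  7
 g  2  2  2  3  4  4  5  6
 l  3  3  3  3  3  4  5  6
 m  4  4  4  4  4  4  5  6
 k  5  5  4  5  5  5  5  6
 g  6  6  5  5  6  5  5  6
 p  7  7  6  6  6  6  6  6
 f  8  8  7  7  7  7  7  7
 c  9  8  8  8  8  8  8  8

6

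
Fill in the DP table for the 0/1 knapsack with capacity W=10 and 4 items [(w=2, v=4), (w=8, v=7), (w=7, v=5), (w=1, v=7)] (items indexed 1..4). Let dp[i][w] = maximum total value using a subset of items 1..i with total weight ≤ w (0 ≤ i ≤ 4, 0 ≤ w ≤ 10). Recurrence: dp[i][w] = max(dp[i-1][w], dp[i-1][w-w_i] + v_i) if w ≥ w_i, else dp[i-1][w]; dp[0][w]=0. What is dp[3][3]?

i\w   0   1   2   3   4   5   6   7   8   9  10
  0   0   0   0   0   0   0   0   0   0   0   0
  1   0   0   4   4   4   4   4   4   4   4   4
  2   0   0   4   4   4   4   4   4   7   7  11
  3   0   0   4   4   4   4   4   5   7   9  11
  4   0   7   7  11  11  11  11  11  12  14  16

4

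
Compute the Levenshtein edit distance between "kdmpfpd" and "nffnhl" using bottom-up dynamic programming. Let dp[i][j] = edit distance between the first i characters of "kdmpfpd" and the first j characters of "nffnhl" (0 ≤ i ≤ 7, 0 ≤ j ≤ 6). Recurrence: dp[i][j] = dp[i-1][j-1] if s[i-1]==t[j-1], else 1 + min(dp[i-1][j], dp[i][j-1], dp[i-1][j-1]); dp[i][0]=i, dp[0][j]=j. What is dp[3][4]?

   ''  n  f  f  n  h  l
''  0  1  2  3  4  5  6
 k  1  1  2  3  4  5  6
 d  2  2  2  3  4  5  6
 m  3  3  3  3  4  5  6
 p  4  4  4  4  4  5  6
 f  5  5  4  4  5  5  6
 p  6  6  5  5  5  6  6
 d  7  7  6  6  6  6  7

4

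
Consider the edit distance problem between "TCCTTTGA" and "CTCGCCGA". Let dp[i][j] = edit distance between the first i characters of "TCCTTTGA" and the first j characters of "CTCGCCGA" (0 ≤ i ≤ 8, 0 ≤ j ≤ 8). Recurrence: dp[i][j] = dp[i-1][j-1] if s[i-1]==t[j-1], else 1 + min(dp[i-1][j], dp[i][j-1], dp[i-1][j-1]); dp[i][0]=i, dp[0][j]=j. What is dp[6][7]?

   ''  C  T  C  G  C  C  G  A
''  0  1  2  3  4  5  6  7  8
 T  1  1  1  2  3  4  5  6  7
 C  2  1  2  1  2  3  4  5  6
 C  3  2  2  2  2  2  3  4  5
 T  4  3  2  3  3  3  3  4  5
 T  5  4  3  3  4  4  4  4  5
 T  6  5  4  4  4  5  5  5  5
 G  7  6  5  5  4  5  6  5  6
 A  8  7  6  6  5  5  6  6  5

5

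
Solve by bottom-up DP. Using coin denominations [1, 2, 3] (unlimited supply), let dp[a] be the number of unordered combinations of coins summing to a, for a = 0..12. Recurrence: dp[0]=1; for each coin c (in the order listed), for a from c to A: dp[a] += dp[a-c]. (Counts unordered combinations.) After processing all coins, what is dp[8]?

after  coin     0     1     2     3     4     5     6     7     8     9    10    11    12
          1     1     1     1     1     1     1     1     1     1     1     1     1     1
          2     1     1     2     2     3     3     4     4     5     5     6     6     7
          3     1     1     2     3     4     5     7     8    10    12    14    16    19

10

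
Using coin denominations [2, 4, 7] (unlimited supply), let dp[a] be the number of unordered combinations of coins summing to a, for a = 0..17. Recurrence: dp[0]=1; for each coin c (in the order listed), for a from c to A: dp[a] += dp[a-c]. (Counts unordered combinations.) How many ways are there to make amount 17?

3

after  coin     0     1     2     3     4     5     6     7     8     9    10    11    12    13    14    15    16    17
          2     1     0     1     0     1     0     1     0     1     0     1     0     1     0     1     0     1     0
          4     1     0     1     0     2     0     2     0     3     0     3     0     4     0     4     0     5     0
          7     1     0     1     0     2     0     2     1     3     1     3     2     4     2     5     3     6     3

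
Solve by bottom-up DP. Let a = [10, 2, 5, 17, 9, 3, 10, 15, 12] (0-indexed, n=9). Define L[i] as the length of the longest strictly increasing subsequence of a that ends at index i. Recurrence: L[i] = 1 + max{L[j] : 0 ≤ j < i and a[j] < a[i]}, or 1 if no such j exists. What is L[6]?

4

   i    0    1    2    3    4    5    6    7    8
a[i]   10    2    5   17    9    3   10   15   12
L[i]    1    1    2    3    3    2    4    5    5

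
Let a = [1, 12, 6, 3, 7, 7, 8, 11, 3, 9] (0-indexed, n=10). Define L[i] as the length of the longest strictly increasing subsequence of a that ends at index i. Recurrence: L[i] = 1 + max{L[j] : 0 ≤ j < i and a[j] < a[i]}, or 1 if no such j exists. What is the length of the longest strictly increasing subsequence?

   i    0    1    2    3    4    5    6    7    8    9
a[i]    1   12    6    3    7    7    8   11    3    9
L[i]    1    2    2    2    3    3    4    5    2    5

5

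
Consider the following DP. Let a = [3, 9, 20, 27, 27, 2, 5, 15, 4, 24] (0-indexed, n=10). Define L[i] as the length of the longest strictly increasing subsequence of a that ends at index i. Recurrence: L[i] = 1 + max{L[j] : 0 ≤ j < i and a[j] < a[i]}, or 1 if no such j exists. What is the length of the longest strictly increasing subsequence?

   i    0    1    2    3    4    5    6    7    8    9
a[i]    3    9   20   27   27    2    5   15    4   24
L[i]    1    2    3    4    4    1    2    3    2    4

4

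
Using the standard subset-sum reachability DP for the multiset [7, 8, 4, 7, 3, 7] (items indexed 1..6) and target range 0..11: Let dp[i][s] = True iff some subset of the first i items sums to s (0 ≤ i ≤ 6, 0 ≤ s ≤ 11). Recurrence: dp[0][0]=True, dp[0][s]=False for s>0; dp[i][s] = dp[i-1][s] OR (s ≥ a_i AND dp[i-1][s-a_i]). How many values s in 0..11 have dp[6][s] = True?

i\s   0   1   2   3   4   5   6   7   8   9  10  11
  0   T   F   F   F   F   F   F   F   F   F   F   F
  1   T   F   F   F   F   F   F   T   F   F   F   F
  2   T   F   F   F   F   F   F   T   T   F   F   F
  3   T   F   F   F   T   F   F   T   T   F   F   T
  4   T   F   F   F   T   F   F   T   T   F   F   T
  5   T   F   F   T   T   F   F   T   T   F   T   T
  6   T   F   F   T   T   F   F   T   T   F   T   T

7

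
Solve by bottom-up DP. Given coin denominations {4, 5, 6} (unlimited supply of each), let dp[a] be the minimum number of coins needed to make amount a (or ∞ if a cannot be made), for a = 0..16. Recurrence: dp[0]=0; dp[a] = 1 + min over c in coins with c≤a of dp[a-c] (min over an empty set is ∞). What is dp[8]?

2

 a  0  1  2  3  4  5  6  7  8  9 10 11 12 13 14 15 16
dp  0  -  -  -  1  1  1  -  2  2  2  2  2  3  3  3  3
(- denotes ∞ / unreachable)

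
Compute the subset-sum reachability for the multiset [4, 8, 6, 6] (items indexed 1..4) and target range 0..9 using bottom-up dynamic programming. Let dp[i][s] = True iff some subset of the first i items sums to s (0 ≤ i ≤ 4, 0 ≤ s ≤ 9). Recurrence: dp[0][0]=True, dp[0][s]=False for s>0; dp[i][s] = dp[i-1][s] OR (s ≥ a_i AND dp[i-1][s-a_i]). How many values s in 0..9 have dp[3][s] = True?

i\s   0   1   2   3   4   5   6   7   8   9
  0   T   F   F   F   F   F   F   F   F   F
  1   T   F   F   F   T   F   F   F   F   F
  2   T   F   F   F   T   F   F   F   T   F
  3   T   F   F   F   T   F   T   F   T   F
  4   T   F   F   F   T   F   T   F   T   F

4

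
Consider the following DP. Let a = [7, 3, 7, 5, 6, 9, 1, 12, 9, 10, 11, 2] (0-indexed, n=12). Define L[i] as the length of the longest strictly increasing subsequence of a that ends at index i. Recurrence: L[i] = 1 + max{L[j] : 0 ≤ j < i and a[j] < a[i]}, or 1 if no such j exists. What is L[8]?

   i    0    1    2    3    4    5    6    7    8    9   10   11
a[i]    7    3    7    5    6    9    1   12    9   10   11    2
L[i]    1    1    2    2    3    4    1    5    4    5    6    2

4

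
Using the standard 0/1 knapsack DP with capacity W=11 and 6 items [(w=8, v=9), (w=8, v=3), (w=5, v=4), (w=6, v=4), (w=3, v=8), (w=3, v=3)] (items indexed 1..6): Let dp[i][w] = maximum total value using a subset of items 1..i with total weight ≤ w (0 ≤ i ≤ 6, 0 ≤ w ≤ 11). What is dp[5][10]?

i\w   0   1   2   3   4   5   6   7   8   9  10  11
  0   0   0   0   0   0   0   0   0   0   0   0   0
  1   0   0   0   0   0   0   0   0   9   9   9   9
  2   0   0   0   0   0   0   0   0   9   9   9   9
  3   0   0   0   0   0   4   4   4   9   9   9   9
  4   0   0   0   0   0   4   4   4   9   9   9   9
  5   0   0   0   8   8   8   8   8  12  12  12  17
  6   0   0   0   8   8   8  11  11  12  12  12  17

12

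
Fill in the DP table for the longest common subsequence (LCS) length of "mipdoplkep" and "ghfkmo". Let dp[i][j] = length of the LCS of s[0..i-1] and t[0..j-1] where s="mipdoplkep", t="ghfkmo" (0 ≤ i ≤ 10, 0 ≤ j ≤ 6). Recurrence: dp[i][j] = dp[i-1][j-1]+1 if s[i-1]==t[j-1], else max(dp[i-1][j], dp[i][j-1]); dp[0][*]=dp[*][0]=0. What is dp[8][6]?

   ''  g  h  f  k  m  o
''  0  0  0  0  0  0  0
 m  0  0  0  0  0  1  1
 i  0  0  0  0  0  1  1
 p  0  0  0  0  0  1  1
 d  0  0  0  0  0  1  1
 o  0  0  0  0  0  1  2
 p  0  0  0  0  0  1  2
 l  0  0  0  0  0  1  2
 k  0  0  0  0  1  1  2
 e  0  0  0  0  1  1  2
 p  0  0  0  0  1  1  2

2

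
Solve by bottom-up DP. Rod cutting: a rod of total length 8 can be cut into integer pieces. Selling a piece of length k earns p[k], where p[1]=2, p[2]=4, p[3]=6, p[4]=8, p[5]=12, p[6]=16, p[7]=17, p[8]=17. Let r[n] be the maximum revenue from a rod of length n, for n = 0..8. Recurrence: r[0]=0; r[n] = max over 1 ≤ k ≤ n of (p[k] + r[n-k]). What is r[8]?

20

   n    0    1    2    3    4    5    6    7    8
r[n]    0    2    4    6    8   12   16   18   20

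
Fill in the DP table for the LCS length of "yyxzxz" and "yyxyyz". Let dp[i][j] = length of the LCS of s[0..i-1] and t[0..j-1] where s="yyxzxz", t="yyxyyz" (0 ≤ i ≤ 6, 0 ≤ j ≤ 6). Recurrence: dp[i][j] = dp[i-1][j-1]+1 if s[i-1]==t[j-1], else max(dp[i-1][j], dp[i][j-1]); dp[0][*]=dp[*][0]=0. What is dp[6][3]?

3

   ''  y  y  x  y  y  z
''  0  0  0  0  0  0  0
 y  0  1  1  1  1  1  1
 y  0  1  2  2  2  2  2
 x  0  1  2  3  3  3  3
 z  0  1  2  3  3  3  4
 x  0  1  2  3  3  3  4
 z  0  1  2  3  3  3  4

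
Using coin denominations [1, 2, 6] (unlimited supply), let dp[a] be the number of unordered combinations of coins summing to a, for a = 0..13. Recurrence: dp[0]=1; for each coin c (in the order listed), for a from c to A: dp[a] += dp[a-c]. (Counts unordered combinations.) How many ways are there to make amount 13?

12

after  coin     0     1     2     3     4     5     6     7     8     9    10    11    12    13
          1     1     1     1     1     1     1     1     1     1     1     1     1     1     1
          2     1     1     2     2     3     3     4     4     5     5     6     6     7     7
          6     1     1     2     2     3     3     5     5     7     7     9     9    12    12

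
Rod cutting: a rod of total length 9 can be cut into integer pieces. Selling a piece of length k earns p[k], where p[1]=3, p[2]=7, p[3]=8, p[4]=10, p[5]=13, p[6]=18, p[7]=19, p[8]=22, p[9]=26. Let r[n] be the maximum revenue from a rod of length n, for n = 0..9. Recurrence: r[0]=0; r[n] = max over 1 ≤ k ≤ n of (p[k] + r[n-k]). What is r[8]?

   n    0    1    2    3    4    5    6    7    8    9
r[n]    0    3    7   10   14   17   21   24   28   31

28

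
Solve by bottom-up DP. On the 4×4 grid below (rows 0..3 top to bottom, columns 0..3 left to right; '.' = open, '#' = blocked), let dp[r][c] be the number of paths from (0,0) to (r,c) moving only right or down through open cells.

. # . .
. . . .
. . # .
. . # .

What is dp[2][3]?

r\c   0   1   2   3
  0   1   0   0   0
  1   1   1   1   1
  2   1   2   0   1
  3   1   3   0   1

1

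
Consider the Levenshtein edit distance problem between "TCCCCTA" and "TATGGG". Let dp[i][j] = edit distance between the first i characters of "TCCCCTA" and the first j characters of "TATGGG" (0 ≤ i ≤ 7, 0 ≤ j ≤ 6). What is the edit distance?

   ''  T  A  T  G  G  G
''  0  1  2  3  4  5  6
 T  1  0  1  2  3  4  5
 C  2  1  1  2  3  4  5
 C  3  2  2  2  3  4  5
 C  4  3  3  3  3  4  5
 C  5  4  4  4  4  4  5
 T  6  5  5  4  5  5  5
 A  7  6  5  5  5  6  6

6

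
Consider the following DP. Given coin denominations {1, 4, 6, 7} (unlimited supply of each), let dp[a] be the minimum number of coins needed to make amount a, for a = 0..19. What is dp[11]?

 a  0  1  2  3  4  5  6  7  8  9 10 11 12 13 14 15 16 17 18 19
dp  0  1  2  3  1  2  1  1  2  3  2  2  2  2  2  3  3  3  3  3

2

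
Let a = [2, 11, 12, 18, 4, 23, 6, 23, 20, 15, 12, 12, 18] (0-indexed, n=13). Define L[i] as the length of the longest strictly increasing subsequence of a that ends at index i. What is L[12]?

   i    0    1    2    3    4    5    6    7    8    9   10   11   12
a[i]    2   11   12   18    4   23    6   23   20   15   12   12   18
L[i]    1    2    3    4    2    5    3    5    5    4    4    4    5

5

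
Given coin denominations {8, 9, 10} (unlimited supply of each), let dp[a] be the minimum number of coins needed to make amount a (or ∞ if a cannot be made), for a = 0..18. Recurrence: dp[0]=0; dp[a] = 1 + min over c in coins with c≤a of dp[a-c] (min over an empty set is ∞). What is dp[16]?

2

 a  0  1  2  3  4  5  6  7  8  9 10 11 12 13 14 15 16 17 18
dp  0  -  -  -  -  -  -  -  1  1  1  -  -  -  -  -  2  2  2
(- denotes ∞ / unreachable)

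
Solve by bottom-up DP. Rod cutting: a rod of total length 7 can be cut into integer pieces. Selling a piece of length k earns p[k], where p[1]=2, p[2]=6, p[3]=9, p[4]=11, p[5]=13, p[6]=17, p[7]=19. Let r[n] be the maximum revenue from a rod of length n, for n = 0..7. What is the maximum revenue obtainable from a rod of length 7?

21

   n    0    1    2    3    4    5    6    7
r[n]    0    2    6    9   12   15   18   21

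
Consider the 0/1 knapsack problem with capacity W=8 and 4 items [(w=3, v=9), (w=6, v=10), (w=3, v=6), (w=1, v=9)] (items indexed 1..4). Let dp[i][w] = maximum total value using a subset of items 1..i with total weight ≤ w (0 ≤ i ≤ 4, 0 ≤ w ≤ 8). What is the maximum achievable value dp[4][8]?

24

i\w   0   1   2   3   4   5   6   7   8
  0   0   0   0   0   0   0   0   0   0
  1   0   0   0   9   9   9   9   9   9
  2   0   0   0   9   9   9  10  10  10
  3   0   0   0   9   9   9  15  15  15
  4   0   9   9   9  18  18  18  24  24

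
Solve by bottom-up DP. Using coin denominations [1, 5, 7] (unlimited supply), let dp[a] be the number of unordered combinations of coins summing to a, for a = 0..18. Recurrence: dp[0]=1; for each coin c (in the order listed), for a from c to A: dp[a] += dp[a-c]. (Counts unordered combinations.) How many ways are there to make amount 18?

8

after  coin     0     1     2     3     4     5     6     7     8     9    10    11    12    13    14    15    16    17    18
          1     1     1     1     1     1     1     1     1     1     1     1     1     1     1     1     1     1     1     1
          5     1     1     1     1     1     2     2     2     2     2     3     3     3     3     3     4     4     4     4
          7     1     1     1     1     1     2     2     3     3     3     4     4     5     5     6     7     7     8     8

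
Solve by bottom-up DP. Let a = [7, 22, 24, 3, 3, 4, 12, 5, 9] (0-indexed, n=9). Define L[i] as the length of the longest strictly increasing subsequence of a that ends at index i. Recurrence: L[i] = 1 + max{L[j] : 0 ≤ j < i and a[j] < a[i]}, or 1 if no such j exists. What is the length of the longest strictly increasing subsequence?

4

   i    0    1    2    3    4    5    6    7    8
a[i]    7   22   24    3    3    4   12    5    9
L[i]    1    2    3    1    1    2    3    3    4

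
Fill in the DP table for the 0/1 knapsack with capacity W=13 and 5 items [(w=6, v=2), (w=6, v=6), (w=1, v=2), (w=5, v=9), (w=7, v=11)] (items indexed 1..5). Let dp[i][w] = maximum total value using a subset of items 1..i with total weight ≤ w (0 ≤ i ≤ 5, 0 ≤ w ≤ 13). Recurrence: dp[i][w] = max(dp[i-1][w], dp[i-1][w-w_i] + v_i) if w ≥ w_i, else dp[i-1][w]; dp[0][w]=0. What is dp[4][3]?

i\w   0   1   2   3   4   5   6   7   8   9  10  11  12  13
  0   0   0   0   0   0   0   0   0   0   0   0   0   0   0
  1   0   0   0   0   0   0   2   2   2   2   2   2   2   2
  2   0   0   0   0   0   0   6   6   6   6   6   6   8   8
  3   0   2   2   2   2   2   6   8   8   8   8   8   8  10
  4   0   2   2   2   2   9  11  11  11  11  11  15  17  17
  5   0   2   2   2   2   9  11  11  13  13  13  15  20  22

2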